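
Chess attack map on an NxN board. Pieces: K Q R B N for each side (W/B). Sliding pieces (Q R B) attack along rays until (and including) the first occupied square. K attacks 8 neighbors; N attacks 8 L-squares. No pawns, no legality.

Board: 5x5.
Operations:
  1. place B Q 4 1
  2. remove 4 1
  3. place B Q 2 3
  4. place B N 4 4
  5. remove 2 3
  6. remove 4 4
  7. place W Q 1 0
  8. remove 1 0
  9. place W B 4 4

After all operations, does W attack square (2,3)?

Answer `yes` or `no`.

Answer: no

Derivation:
Op 1: place BQ@(4,1)
Op 2: remove (4,1)
Op 3: place BQ@(2,3)
Op 4: place BN@(4,4)
Op 5: remove (2,3)
Op 6: remove (4,4)
Op 7: place WQ@(1,0)
Op 8: remove (1,0)
Op 9: place WB@(4,4)
Per-piece attacks for W:
  WB@(4,4): attacks (3,3) (2,2) (1,1) (0,0)
W attacks (2,3): no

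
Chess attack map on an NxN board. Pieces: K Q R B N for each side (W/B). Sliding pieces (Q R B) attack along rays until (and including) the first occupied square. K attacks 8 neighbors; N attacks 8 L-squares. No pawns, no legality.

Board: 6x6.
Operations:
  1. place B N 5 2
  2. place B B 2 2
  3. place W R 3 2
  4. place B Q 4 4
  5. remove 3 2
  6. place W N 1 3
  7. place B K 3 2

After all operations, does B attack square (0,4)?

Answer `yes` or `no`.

Op 1: place BN@(5,2)
Op 2: place BB@(2,2)
Op 3: place WR@(3,2)
Op 4: place BQ@(4,4)
Op 5: remove (3,2)
Op 6: place WN@(1,3)
Op 7: place BK@(3,2)
Per-piece attacks for B:
  BB@(2,2): attacks (3,3) (4,4) (3,1) (4,0) (1,3) (1,1) (0,0) [ray(1,1) blocked at (4,4); ray(-1,1) blocked at (1,3)]
  BK@(3,2): attacks (3,3) (3,1) (4,2) (2,2) (4,3) (4,1) (2,3) (2,1)
  BQ@(4,4): attacks (4,5) (4,3) (4,2) (4,1) (4,0) (5,4) (3,4) (2,4) (1,4) (0,4) (5,5) (5,3) (3,5) (3,3) (2,2) [ray(-1,-1) blocked at (2,2)]
  BN@(5,2): attacks (4,4) (3,3) (4,0) (3,1)
B attacks (0,4): yes

Answer: yes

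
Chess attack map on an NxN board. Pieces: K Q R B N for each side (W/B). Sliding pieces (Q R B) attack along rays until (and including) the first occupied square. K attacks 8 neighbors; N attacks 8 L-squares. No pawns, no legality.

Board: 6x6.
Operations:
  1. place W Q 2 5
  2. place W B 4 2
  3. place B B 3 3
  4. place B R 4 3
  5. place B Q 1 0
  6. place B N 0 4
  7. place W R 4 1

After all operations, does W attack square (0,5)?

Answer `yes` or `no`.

Answer: yes

Derivation:
Op 1: place WQ@(2,5)
Op 2: place WB@(4,2)
Op 3: place BB@(3,3)
Op 4: place BR@(4,3)
Op 5: place BQ@(1,0)
Op 6: place BN@(0,4)
Op 7: place WR@(4,1)
Per-piece attacks for W:
  WQ@(2,5): attacks (2,4) (2,3) (2,2) (2,1) (2,0) (3,5) (4,5) (5,5) (1,5) (0,5) (3,4) (4,3) (1,4) (0,3) [ray(1,-1) blocked at (4,3)]
  WR@(4,1): attacks (4,2) (4,0) (5,1) (3,1) (2,1) (1,1) (0,1) [ray(0,1) blocked at (4,2)]
  WB@(4,2): attacks (5,3) (5,1) (3,3) (3,1) (2,0) [ray(-1,1) blocked at (3,3)]
W attacks (0,5): yes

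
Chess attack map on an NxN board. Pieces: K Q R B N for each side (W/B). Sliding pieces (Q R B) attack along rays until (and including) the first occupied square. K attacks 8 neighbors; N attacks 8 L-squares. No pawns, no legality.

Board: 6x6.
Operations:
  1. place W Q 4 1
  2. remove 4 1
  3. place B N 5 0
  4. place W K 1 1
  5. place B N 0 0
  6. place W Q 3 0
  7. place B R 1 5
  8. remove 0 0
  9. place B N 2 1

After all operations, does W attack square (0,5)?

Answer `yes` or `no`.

Answer: no

Derivation:
Op 1: place WQ@(4,1)
Op 2: remove (4,1)
Op 3: place BN@(5,0)
Op 4: place WK@(1,1)
Op 5: place BN@(0,0)
Op 6: place WQ@(3,0)
Op 7: place BR@(1,5)
Op 8: remove (0,0)
Op 9: place BN@(2,1)
Per-piece attacks for W:
  WK@(1,1): attacks (1,2) (1,0) (2,1) (0,1) (2,2) (2,0) (0,2) (0,0)
  WQ@(3,0): attacks (3,1) (3,2) (3,3) (3,4) (3,5) (4,0) (5,0) (2,0) (1,0) (0,0) (4,1) (5,2) (2,1) [ray(1,0) blocked at (5,0); ray(-1,1) blocked at (2,1)]
W attacks (0,5): no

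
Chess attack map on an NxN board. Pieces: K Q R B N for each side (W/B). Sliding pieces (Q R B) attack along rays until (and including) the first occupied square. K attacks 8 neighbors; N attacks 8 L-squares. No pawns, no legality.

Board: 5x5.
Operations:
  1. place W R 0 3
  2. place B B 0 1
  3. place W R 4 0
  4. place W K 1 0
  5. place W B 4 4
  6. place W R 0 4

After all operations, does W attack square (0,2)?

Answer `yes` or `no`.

Op 1: place WR@(0,3)
Op 2: place BB@(0,1)
Op 3: place WR@(4,0)
Op 4: place WK@(1,0)
Op 5: place WB@(4,4)
Op 6: place WR@(0,4)
Per-piece attacks for W:
  WR@(0,3): attacks (0,4) (0,2) (0,1) (1,3) (2,3) (3,3) (4,3) [ray(0,1) blocked at (0,4); ray(0,-1) blocked at (0,1)]
  WR@(0,4): attacks (0,3) (1,4) (2,4) (3,4) (4,4) [ray(0,-1) blocked at (0,3); ray(1,0) blocked at (4,4)]
  WK@(1,0): attacks (1,1) (2,0) (0,0) (2,1) (0,1)
  WR@(4,0): attacks (4,1) (4,2) (4,3) (4,4) (3,0) (2,0) (1,0) [ray(0,1) blocked at (4,4); ray(-1,0) blocked at (1,0)]
  WB@(4,4): attacks (3,3) (2,2) (1,1) (0,0)
W attacks (0,2): yes

Answer: yes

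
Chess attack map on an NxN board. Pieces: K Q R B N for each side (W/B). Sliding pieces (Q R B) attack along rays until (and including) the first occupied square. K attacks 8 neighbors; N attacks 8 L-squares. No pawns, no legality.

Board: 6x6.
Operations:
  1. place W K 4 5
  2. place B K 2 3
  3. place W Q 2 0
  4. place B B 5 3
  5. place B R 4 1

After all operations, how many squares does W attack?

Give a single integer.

Answer: 18

Derivation:
Op 1: place WK@(4,5)
Op 2: place BK@(2,3)
Op 3: place WQ@(2,0)
Op 4: place BB@(5,3)
Op 5: place BR@(4,1)
Per-piece attacks for W:
  WQ@(2,0): attacks (2,1) (2,2) (2,3) (3,0) (4,0) (5,0) (1,0) (0,0) (3,1) (4,2) (5,3) (1,1) (0,2) [ray(0,1) blocked at (2,3); ray(1,1) blocked at (5,3)]
  WK@(4,5): attacks (4,4) (5,5) (3,5) (5,4) (3,4)
Union (18 distinct): (0,0) (0,2) (1,0) (1,1) (2,1) (2,2) (2,3) (3,0) (3,1) (3,4) (3,5) (4,0) (4,2) (4,4) (5,0) (5,3) (5,4) (5,5)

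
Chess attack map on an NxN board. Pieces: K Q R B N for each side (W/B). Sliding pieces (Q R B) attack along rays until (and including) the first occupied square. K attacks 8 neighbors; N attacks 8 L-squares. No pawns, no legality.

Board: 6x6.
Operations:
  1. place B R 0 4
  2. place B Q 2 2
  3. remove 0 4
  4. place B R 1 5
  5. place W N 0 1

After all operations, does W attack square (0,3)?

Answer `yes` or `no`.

Op 1: place BR@(0,4)
Op 2: place BQ@(2,2)
Op 3: remove (0,4)
Op 4: place BR@(1,5)
Op 5: place WN@(0,1)
Per-piece attacks for W:
  WN@(0,1): attacks (1,3) (2,2) (2,0)
W attacks (0,3): no

Answer: no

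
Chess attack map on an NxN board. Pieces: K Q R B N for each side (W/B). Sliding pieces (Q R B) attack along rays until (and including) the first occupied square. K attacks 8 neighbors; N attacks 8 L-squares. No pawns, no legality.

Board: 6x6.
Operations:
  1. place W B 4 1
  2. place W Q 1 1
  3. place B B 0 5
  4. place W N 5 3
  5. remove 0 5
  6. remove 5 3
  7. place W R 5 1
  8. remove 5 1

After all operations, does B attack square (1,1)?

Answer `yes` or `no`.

Op 1: place WB@(4,1)
Op 2: place WQ@(1,1)
Op 3: place BB@(0,5)
Op 4: place WN@(5,3)
Op 5: remove (0,5)
Op 6: remove (5,3)
Op 7: place WR@(5,1)
Op 8: remove (5,1)
Per-piece attacks for B:
B attacks (1,1): no

Answer: no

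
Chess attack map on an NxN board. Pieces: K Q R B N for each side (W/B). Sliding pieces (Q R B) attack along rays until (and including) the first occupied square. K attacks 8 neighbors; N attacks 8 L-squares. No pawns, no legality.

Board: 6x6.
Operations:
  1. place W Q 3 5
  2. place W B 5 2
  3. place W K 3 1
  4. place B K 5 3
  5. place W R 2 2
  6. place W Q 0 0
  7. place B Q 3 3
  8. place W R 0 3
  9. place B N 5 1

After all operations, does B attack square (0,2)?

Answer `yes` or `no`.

Op 1: place WQ@(3,5)
Op 2: place WB@(5,2)
Op 3: place WK@(3,1)
Op 4: place BK@(5,3)
Op 5: place WR@(2,2)
Op 6: place WQ@(0,0)
Op 7: place BQ@(3,3)
Op 8: place WR@(0,3)
Op 9: place BN@(5,1)
Per-piece attacks for B:
  BQ@(3,3): attacks (3,4) (3,5) (3,2) (3,1) (4,3) (5,3) (2,3) (1,3) (0,3) (4,4) (5,5) (4,2) (5,1) (2,4) (1,5) (2,2) [ray(0,1) blocked at (3,5); ray(0,-1) blocked at (3,1); ray(1,0) blocked at (5,3); ray(-1,0) blocked at (0,3); ray(1,-1) blocked at (5,1); ray(-1,-1) blocked at (2,2)]
  BN@(5,1): attacks (4,3) (3,2) (3,0)
  BK@(5,3): attacks (5,4) (5,2) (4,3) (4,4) (4,2)
B attacks (0,2): no

Answer: no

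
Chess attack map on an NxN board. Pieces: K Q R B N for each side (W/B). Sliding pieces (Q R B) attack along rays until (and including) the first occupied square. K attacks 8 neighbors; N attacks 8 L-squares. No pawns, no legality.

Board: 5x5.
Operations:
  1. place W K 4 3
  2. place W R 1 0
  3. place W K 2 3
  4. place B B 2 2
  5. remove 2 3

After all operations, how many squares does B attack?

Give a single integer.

Op 1: place WK@(4,3)
Op 2: place WR@(1,0)
Op 3: place WK@(2,3)
Op 4: place BB@(2,2)
Op 5: remove (2,3)
Per-piece attacks for B:
  BB@(2,2): attacks (3,3) (4,4) (3,1) (4,0) (1,3) (0,4) (1,1) (0,0)
Union (8 distinct): (0,0) (0,4) (1,1) (1,3) (3,1) (3,3) (4,0) (4,4)

Answer: 8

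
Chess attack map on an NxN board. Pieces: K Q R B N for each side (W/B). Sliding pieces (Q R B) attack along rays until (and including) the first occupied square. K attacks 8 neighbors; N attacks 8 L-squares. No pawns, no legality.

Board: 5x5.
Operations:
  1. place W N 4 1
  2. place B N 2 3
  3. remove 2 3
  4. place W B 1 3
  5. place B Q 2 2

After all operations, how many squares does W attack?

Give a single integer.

Answer: 6

Derivation:
Op 1: place WN@(4,1)
Op 2: place BN@(2,3)
Op 3: remove (2,3)
Op 4: place WB@(1,3)
Op 5: place BQ@(2,2)
Per-piece attacks for W:
  WB@(1,3): attacks (2,4) (2,2) (0,4) (0,2) [ray(1,-1) blocked at (2,2)]
  WN@(4,1): attacks (3,3) (2,2) (2,0)
Union (6 distinct): (0,2) (0,4) (2,0) (2,2) (2,4) (3,3)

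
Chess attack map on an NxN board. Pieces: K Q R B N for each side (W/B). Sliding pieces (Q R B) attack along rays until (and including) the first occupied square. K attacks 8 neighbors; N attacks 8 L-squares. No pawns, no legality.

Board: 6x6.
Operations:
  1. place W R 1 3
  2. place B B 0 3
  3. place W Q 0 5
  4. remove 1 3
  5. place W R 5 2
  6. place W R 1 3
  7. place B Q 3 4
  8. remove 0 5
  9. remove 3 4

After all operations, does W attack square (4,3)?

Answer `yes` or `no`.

Answer: yes

Derivation:
Op 1: place WR@(1,3)
Op 2: place BB@(0,3)
Op 3: place WQ@(0,5)
Op 4: remove (1,3)
Op 5: place WR@(5,2)
Op 6: place WR@(1,3)
Op 7: place BQ@(3,4)
Op 8: remove (0,5)
Op 9: remove (3,4)
Per-piece attacks for W:
  WR@(1,3): attacks (1,4) (1,5) (1,2) (1,1) (1,0) (2,3) (3,3) (4,3) (5,3) (0,3) [ray(-1,0) blocked at (0,3)]
  WR@(5,2): attacks (5,3) (5,4) (5,5) (5,1) (5,0) (4,2) (3,2) (2,2) (1,2) (0,2)
W attacks (4,3): yes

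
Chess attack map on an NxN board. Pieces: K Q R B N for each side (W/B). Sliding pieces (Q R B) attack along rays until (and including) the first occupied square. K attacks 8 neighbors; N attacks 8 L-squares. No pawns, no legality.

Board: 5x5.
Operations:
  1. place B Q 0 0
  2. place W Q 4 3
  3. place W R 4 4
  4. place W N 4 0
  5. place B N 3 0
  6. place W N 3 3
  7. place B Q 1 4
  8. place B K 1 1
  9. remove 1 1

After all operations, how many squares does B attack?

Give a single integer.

Op 1: place BQ@(0,0)
Op 2: place WQ@(4,3)
Op 3: place WR@(4,4)
Op 4: place WN@(4,0)
Op 5: place BN@(3,0)
Op 6: place WN@(3,3)
Op 7: place BQ@(1,4)
Op 8: place BK@(1,1)
Op 9: remove (1,1)
Per-piece attacks for B:
  BQ@(0,0): attacks (0,1) (0,2) (0,3) (0,4) (1,0) (2,0) (3,0) (1,1) (2,2) (3,3) [ray(1,0) blocked at (3,0); ray(1,1) blocked at (3,3)]
  BQ@(1,4): attacks (1,3) (1,2) (1,1) (1,0) (2,4) (3,4) (4,4) (0,4) (2,3) (3,2) (4,1) (0,3) [ray(1,0) blocked at (4,4)]
  BN@(3,0): attacks (4,2) (2,2) (1,1)
Union (19 distinct): (0,1) (0,2) (0,3) (0,4) (1,0) (1,1) (1,2) (1,3) (2,0) (2,2) (2,3) (2,4) (3,0) (3,2) (3,3) (3,4) (4,1) (4,2) (4,4)

Answer: 19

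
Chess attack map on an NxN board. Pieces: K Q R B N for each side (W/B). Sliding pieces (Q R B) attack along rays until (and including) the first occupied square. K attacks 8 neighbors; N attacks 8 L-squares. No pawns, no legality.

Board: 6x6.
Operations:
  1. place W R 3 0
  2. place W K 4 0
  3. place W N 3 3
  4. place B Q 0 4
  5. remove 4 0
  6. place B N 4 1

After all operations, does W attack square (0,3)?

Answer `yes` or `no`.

Op 1: place WR@(3,0)
Op 2: place WK@(4,0)
Op 3: place WN@(3,3)
Op 4: place BQ@(0,4)
Op 5: remove (4,0)
Op 6: place BN@(4,1)
Per-piece attacks for W:
  WR@(3,0): attacks (3,1) (3,2) (3,3) (4,0) (5,0) (2,0) (1,0) (0,0) [ray(0,1) blocked at (3,3)]
  WN@(3,3): attacks (4,5) (5,4) (2,5) (1,4) (4,1) (5,2) (2,1) (1,2)
W attacks (0,3): no

Answer: no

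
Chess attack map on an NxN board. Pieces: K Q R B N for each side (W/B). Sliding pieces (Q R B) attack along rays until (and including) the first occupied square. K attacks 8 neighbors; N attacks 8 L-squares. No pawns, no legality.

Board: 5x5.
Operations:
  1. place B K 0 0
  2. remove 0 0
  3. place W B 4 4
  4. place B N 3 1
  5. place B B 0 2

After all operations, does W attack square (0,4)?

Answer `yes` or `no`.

Answer: no

Derivation:
Op 1: place BK@(0,0)
Op 2: remove (0,0)
Op 3: place WB@(4,4)
Op 4: place BN@(3,1)
Op 5: place BB@(0,2)
Per-piece attacks for W:
  WB@(4,4): attacks (3,3) (2,2) (1,1) (0,0)
W attacks (0,4): no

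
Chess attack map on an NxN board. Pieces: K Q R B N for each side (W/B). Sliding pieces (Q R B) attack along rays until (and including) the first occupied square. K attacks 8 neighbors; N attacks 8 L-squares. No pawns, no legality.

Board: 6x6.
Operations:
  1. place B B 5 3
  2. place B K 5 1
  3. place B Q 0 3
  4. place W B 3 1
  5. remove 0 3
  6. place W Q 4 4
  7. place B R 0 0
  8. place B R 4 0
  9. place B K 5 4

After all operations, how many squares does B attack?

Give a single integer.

Answer: 20

Derivation:
Op 1: place BB@(5,3)
Op 2: place BK@(5,1)
Op 3: place BQ@(0,3)
Op 4: place WB@(3,1)
Op 5: remove (0,3)
Op 6: place WQ@(4,4)
Op 7: place BR@(0,0)
Op 8: place BR@(4,0)
Op 9: place BK@(5,4)
Per-piece attacks for B:
  BR@(0,0): attacks (0,1) (0,2) (0,3) (0,4) (0,5) (1,0) (2,0) (3,0) (4,0) [ray(1,0) blocked at (4,0)]
  BR@(4,0): attacks (4,1) (4,2) (4,3) (4,4) (5,0) (3,0) (2,0) (1,0) (0,0) [ray(0,1) blocked at (4,4); ray(-1,0) blocked at (0,0)]
  BK@(5,1): attacks (5,2) (5,0) (4,1) (4,2) (4,0)
  BB@(5,3): attacks (4,4) (4,2) (3,1) [ray(-1,1) blocked at (4,4); ray(-1,-1) blocked at (3,1)]
  BK@(5,4): attacks (5,5) (5,3) (4,4) (4,5) (4,3)
Union (20 distinct): (0,0) (0,1) (0,2) (0,3) (0,4) (0,5) (1,0) (2,0) (3,0) (3,1) (4,0) (4,1) (4,2) (4,3) (4,4) (4,5) (5,0) (5,2) (5,3) (5,5)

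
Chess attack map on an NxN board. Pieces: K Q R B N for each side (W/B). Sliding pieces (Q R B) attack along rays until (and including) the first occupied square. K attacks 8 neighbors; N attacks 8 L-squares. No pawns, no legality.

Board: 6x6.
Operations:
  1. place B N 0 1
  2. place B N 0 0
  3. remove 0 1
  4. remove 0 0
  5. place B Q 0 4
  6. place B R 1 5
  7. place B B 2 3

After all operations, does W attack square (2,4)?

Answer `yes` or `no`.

Answer: no

Derivation:
Op 1: place BN@(0,1)
Op 2: place BN@(0,0)
Op 3: remove (0,1)
Op 4: remove (0,0)
Op 5: place BQ@(0,4)
Op 6: place BR@(1,5)
Op 7: place BB@(2,3)
Per-piece attacks for W:
W attacks (2,4): no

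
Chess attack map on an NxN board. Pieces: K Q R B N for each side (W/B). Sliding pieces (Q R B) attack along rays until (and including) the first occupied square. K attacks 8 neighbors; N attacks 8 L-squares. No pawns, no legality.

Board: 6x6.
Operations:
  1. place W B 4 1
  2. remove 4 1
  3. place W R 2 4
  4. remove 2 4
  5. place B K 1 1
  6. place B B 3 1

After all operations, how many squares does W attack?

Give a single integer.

Op 1: place WB@(4,1)
Op 2: remove (4,1)
Op 3: place WR@(2,4)
Op 4: remove (2,4)
Op 5: place BK@(1,1)
Op 6: place BB@(3,1)
Per-piece attacks for W:
Union (0 distinct): (none)

Answer: 0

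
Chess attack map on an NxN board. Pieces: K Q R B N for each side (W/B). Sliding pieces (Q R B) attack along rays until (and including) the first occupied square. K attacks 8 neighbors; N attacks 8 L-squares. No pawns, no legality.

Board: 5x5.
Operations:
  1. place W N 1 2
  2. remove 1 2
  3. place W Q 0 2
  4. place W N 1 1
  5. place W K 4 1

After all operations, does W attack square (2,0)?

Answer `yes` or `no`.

Answer: no

Derivation:
Op 1: place WN@(1,2)
Op 2: remove (1,2)
Op 3: place WQ@(0,2)
Op 4: place WN@(1,1)
Op 5: place WK@(4,1)
Per-piece attacks for W:
  WQ@(0,2): attacks (0,3) (0,4) (0,1) (0,0) (1,2) (2,2) (3,2) (4,2) (1,3) (2,4) (1,1) [ray(1,-1) blocked at (1,1)]
  WN@(1,1): attacks (2,3) (3,2) (0,3) (3,0)
  WK@(4,1): attacks (4,2) (4,0) (3,1) (3,2) (3,0)
W attacks (2,0): no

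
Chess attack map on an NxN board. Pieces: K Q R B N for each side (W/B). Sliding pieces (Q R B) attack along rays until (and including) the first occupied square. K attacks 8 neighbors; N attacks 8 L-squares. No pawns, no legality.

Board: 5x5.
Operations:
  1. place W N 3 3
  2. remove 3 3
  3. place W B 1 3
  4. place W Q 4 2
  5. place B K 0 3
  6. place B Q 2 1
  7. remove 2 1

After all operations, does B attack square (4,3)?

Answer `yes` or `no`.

Answer: no

Derivation:
Op 1: place WN@(3,3)
Op 2: remove (3,3)
Op 3: place WB@(1,3)
Op 4: place WQ@(4,2)
Op 5: place BK@(0,3)
Op 6: place BQ@(2,1)
Op 7: remove (2,1)
Per-piece attacks for B:
  BK@(0,3): attacks (0,4) (0,2) (1,3) (1,4) (1,2)
B attacks (4,3): no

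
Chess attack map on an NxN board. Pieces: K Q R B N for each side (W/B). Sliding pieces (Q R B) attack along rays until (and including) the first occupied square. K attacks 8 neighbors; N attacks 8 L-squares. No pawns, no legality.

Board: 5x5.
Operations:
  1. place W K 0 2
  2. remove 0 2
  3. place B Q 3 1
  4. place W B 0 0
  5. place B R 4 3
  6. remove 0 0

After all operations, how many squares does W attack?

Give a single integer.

Answer: 0

Derivation:
Op 1: place WK@(0,2)
Op 2: remove (0,2)
Op 3: place BQ@(3,1)
Op 4: place WB@(0,0)
Op 5: place BR@(4,3)
Op 6: remove (0,0)
Per-piece attacks for W:
Union (0 distinct): (none)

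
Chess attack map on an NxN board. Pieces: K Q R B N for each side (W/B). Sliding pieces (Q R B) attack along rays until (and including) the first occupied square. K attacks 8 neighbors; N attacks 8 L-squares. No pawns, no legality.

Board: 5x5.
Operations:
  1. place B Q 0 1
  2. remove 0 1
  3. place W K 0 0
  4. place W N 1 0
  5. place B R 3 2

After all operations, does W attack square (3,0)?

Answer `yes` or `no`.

Answer: no

Derivation:
Op 1: place BQ@(0,1)
Op 2: remove (0,1)
Op 3: place WK@(0,0)
Op 4: place WN@(1,0)
Op 5: place BR@(3,2)
Per-piece attacks for W:
  WK@(0,0): attacks (0,1) (1,0) (1,1)
  WN@(1,0): attacks (2,2) (3,1) (0,2)
W attacks (3,0): no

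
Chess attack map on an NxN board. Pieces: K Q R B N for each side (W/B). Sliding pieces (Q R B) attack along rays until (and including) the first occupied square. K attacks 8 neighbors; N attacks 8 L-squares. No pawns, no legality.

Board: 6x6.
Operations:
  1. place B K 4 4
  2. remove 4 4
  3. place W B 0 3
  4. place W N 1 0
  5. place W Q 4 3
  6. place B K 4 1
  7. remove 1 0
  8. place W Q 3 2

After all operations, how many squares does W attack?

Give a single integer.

Op 1: place BK@(4,4)
Op 2: remove (4,4)
Op 3: place WB@(0,3)
Op 4: place WN@(1,0)
Op 5: place WQ@(4,3)
Op 6: place BK@(4,1)
Op 7: remove (1,0)
Op 8: place WQ@(3,2)
Per-piece attacks for W:
  WB@(0,3): attacks (1,4) (2,5) (1,2) (2,1) (3,0)
  WQ@(3,2): attacks (3,3) (3,4) (3,5) (3,1) (3,0) (4,2) (5,2) (2,2) (1,2) (0,2) (4,3) (4,1) (2,3) (1,4) (0,5) (2,1) (1,0) [ray(1,1) blocked at (4,3); ray(1,-1) blocked at (4,1)]
  WQ@(4,3): attacks (4,4) (4,5) (4,2) (4,1) (5,3) (3,3) (2,3) (1,3) (0,3) (5,4) (5,2) (3,4) (2,5) (3,2) [ray(0,-1) blocked at (4,1); ray(-1,0) blocked at (0,3); ray(-1,-1) blocked at (3,2)]
Union (25 distinct): (0,2) (0,3) (0,5) (1,0) (1,2) (1,3) (1,4) (2,1) (2,2) (2,3) (2,5) (3,0) (3,1) (3,2) (3,3) (3,4) (3,5) (4,1) (4,2) (4,3) (4,4) (4,5) (5,2) (5,3) (5,4)

Answer: 25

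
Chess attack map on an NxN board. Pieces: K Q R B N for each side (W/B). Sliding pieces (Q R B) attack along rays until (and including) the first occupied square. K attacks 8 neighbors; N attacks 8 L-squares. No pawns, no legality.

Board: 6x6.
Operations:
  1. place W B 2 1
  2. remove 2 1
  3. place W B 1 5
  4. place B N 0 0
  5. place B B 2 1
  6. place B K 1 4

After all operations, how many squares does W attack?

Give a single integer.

Answer: 5

Derivation:
Op 1: place WB@(2,1)
Op 2: remove (2,1)
Op 3: place WB@(1,5)
Op 4: place BN@(0,0)
Op 5: place BB@(2,1)
Op 6: place BK@(1,4)
Per-piece attacks for W:
  WB@(1,5): attacks (2,4) (3,3) (4,2) (5,1) (0,4)
Union (5 distinct): (0,4) (2,4) (3,3) (4,2) (5,1)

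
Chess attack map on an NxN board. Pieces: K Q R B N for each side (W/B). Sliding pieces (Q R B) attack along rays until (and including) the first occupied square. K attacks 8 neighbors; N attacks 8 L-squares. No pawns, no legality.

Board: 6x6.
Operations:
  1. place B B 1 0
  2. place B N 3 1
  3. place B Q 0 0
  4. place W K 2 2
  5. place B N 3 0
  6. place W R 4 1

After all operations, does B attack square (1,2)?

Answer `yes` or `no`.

Op 1: place BB@(1,0)
Op 2: place BN@(3,1)
Op 3: place BQ@(0,0)
Op 4: place WK@(2,2)
Op 5: place BN@(3,0)
Op 6: place WR@(4,1)
Per-piece attacks for B:
  BQ@(0,0): attacks (0,1) (0,2) (0,3) (0,4) (0,5) (1,0) (1,1) (2,2) [ray(1,0) blocked at (1,0); ray(1,1) blocked at (2,2)]
  BB@(1,0): attacks (2,1) (3,2) (4,3) (5,4) (0,1)
  BN@(3,0): attacks (4,2) (5,1) (2,2) (1,1)
  BN@(3,1): attacks (4,3) (5,2) (2,3) (1,2) (5,0) (1,0)
B attacks (1,2): yes

Answer: yes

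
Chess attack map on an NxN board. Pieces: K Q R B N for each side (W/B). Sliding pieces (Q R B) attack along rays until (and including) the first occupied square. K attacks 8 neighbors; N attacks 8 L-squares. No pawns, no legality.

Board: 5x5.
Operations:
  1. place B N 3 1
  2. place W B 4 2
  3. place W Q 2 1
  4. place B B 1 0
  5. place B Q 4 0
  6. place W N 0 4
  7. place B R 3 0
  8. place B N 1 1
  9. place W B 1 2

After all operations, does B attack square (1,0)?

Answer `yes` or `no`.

Op 1: place BN@(3,1)
Op 2: place WB@(4,2)
Op 3: place WQ@(2,1)
Op 4: place BB@(1,0)
Op 5: place BQ@(4,0)
Op 6: place WN@(0,4)
Op 7: place BR@(3,0)
Op 8: place BN@(1,1)
Op 9: place WB@(1,2)
Per-piece attacks for B:
  BB@(1,0): attacks (2,1) (0,1) [ray(1,1) blocked at (2,1)]
  BN@(1,1): attacks (2,3) (3,2) (0,3) (3,0)
  BR@(3,0): attacks (3,1) (4,0) (2,0) (1,0) [ray(0,1) blocked at (3,1); ray(1,0) blocked at (4,0); ray(-1,0) blocked at (1,0)]
  BN@(3,1): attacks (4,3) (2,3) (1,2) (1,0)
  BQ@(4,0): attacks (4,1) (4,2) (3,0) (3,1) [ray(0,1) blocked at (4,2); ray(-1,0) blocked at (3,0); ray(-1,1) blocked at (3,1)]
B attacks (1,0): yes

Answer: yes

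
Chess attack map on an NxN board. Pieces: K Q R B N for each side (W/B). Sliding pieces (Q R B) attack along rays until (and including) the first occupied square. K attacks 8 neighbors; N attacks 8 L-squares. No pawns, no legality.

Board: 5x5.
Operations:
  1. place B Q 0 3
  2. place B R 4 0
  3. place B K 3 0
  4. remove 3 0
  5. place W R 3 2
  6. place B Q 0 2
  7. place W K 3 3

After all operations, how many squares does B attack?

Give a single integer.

Answer: 22

Derivation:
Op 1: place BQ@(0,3)
Op 2: place BR@(4,0)
Op 3: place BK@(3,0)
Op 4: remove (3,0)
Op 5: place WR@(3,2)
Op 6: place BQ@(0,2)
Op 7: place WK@(3,3)
Per-piece attacks for B:
  BQ@(0,2): attacks (0,3) (0,1) (0,0) (1,2) (2,2) (3,2) (1,3) (2,4) (1,1) (2,0) [ray(0,1) blocked at (0,3); ray(1,0) blocked at (3,2)]
  BQ@(0,3): attacks (0,4) (0,2) (1,3) (2,3) (3,3) (1,4) (1,2) (2,1) (3,0) [ray(0,-1) blocked at (0,2); ray(1,0) blocked at (3,3)]
  BR@(4,0): attacks (4,1) (4,2) (4,3) (4,4) (3,0) (2,0) (1,0) (0,0)
Union (22 distinct): (0,0) (0,1) (0,2) (0,3) (0,4) (1,0) (1,1) (1,2) (1,3) (1,4) (2,0) (2,1) (2,2) (2,3) (2,4) (3,0) (3,2) (3,3) (4,1) (4,2) (4,3) (4,4)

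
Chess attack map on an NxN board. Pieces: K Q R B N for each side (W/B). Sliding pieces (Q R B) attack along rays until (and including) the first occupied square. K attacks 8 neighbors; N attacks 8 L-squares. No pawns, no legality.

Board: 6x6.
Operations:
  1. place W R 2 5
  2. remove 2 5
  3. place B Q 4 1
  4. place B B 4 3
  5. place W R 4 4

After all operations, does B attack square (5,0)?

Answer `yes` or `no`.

Op 1: place WR@(2,5)
Op 2: remove (2,5)
Op 3: place BQ@(4,1)
Op 4: place BB@(4,3)
Op 5: place WR@(4,4)
Per-piece attacks for B:
  BQ@(4,1): attacks (4,2) (4,3) (4,0) (5,1) (3,1) (2,1) (1,1) (0,1) (5,2) (5,0) (3,2) (2,3) (1,4) (0,5) (3,0) [ray(0,1) blocked at (4,3)]
  BB@(4,3): attacks (5,4) (5,2) (3,4) (2,5) (3,2) (2,1) (1,0)
B attacks (5,0): yes

Answer: yes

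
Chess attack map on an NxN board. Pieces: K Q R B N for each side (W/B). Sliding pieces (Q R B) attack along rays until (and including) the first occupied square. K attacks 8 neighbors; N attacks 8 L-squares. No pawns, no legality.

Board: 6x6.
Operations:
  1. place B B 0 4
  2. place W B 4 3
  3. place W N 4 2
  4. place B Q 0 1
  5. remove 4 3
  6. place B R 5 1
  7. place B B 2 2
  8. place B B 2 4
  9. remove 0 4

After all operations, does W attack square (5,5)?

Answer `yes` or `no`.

Answer: no

Derivation:
Op 1: place BB@(0,4)
Op 2: place WB@(4,3)
Op 3: place WN@(4,2)
Op 4: place BQ@(0,1)
Op 5: remove (4,3)
Op 6: place BR@(5,1)
Op 7: place BB@(2,2)
Op 8: place BB@(2,4)
Op 9: remove (0,4)
Per-piece attacks for W:
  WN@(4,2): attacks (5,4) (3,4) (2,3) (5,0) (3,0) (2,1)
W attacks (5,5): no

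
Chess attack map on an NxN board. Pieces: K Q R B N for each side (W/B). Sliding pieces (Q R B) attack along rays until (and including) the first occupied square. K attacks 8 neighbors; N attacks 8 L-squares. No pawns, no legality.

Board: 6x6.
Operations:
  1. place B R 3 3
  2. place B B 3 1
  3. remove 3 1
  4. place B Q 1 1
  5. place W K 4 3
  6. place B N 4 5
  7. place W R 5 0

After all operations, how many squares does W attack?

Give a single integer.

Answer: 15

Derivation:
Op 1: place BR@(3,3)
Op 2: place BB@(3,1)
Op 3: remove (3,1)
Op 4: place BQ@(1,1)
Op 5: place WK@(4,3)
Op 6: place BN@(4,5)
Op 7: place WR@(5,0)
Per-piece attacks for W:
  WK@(4,3): attacks (4,4) (4,2) (5,3) (3,3) (5,4) (5,2) (3,4) (3,2)
  WR@(5,0): attacks (5,1) (5,2) (5,3) (5,4) (5,5) (4,0) (3,0) (2,0) (1,0) (0,0)
Union (15 distinct): (0,0) (1,0) (2,0) (3,0) (3,2) (3,3) (3,4) (4,0) (4,2) (4,4) (5,1) (5,2) (5,3) (5,4) (5,5)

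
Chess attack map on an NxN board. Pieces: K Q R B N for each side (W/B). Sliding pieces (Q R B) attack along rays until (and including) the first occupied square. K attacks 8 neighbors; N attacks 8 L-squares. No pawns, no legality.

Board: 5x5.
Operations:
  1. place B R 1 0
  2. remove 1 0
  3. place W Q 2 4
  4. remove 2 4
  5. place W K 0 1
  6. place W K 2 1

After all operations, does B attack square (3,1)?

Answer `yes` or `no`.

Answer: no

Derivation:
Op 1: place BR@(1,0)
Op 2: remove (1,0)
Op 3: place WQ@(2,4)
Op 4: remove (2,4)
Op 5: place WK@(0,1)
Op 6: place WK@(2,1)
Per-piece attacks for B:
B attacks (3,1): no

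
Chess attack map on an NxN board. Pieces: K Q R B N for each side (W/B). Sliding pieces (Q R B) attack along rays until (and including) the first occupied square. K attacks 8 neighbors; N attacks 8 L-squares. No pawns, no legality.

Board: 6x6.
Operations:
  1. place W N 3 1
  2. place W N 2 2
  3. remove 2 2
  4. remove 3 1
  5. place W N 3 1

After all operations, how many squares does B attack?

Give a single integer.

Op 1: place WN@(3,1)
Op 2: place WN@(2,2)
Op 3: remove (2,2)
Op 4: remove (3,1)
Op 5: place WN@(3,1)
Per-piece attacks for B:
Union (0 distinct): (none)

Answer: 0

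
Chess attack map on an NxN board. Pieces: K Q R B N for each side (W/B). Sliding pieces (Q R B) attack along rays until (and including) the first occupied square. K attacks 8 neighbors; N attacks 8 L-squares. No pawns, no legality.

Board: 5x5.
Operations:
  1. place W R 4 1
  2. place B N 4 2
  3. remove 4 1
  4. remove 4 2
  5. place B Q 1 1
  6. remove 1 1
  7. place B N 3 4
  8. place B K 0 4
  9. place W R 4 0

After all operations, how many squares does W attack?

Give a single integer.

Op 1: place WR@(4,1)
Op 2: place BN@(4,2)
Op 3: remove (4,1)
Op 4: remove (4,2)
Op 5: place BQ@(1,1)
Op 6: remove (1,1)
Op 7: place BN@(3,4)
Op 8: place BK@(0,4)
Op 9: place WR@(4,0)
Per-piece attacks for W:
  WR@(4,0): attacks (4,1) (4,2) (4,3) (4,4) (3,0) (2,0) (1,0) (0,0)
Union (8 distinct): (0,0) (1,0) (2,0) (3,0) (4,1) (4,2) (4,3) (4,4)

Answer: 8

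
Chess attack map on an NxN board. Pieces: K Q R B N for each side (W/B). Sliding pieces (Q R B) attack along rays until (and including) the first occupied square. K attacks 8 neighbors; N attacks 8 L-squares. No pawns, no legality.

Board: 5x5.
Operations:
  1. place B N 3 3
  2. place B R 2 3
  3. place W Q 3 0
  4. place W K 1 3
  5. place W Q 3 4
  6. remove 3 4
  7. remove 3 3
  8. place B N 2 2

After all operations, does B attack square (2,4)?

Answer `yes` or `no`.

Op 1: place BN@(3,3)
Op 2: place BR@(2,3)
Op 3: place WQ@(3,0)
Op 4: place WK@(1,3)
Op 5: place WQ@(3,4)
Op 6: remove (3,4)
Op 7: remove (3,3)
Op 8: place BN@(2,2)
Per-piece attacks for B:
  BN@(2,2): attacks (3,4) (4,3) (1,4) (0,3) (3,0) (4,1) (1,0) (0,1)
  BR@(2,3): attacks (2,4) (2,2) (3,3) (4,3) (1,3) [ray(0,-1) blocked at (2,2); ray(-1,0) blocked at (1,3)]
B attacks (2,4): yes

Answer: yes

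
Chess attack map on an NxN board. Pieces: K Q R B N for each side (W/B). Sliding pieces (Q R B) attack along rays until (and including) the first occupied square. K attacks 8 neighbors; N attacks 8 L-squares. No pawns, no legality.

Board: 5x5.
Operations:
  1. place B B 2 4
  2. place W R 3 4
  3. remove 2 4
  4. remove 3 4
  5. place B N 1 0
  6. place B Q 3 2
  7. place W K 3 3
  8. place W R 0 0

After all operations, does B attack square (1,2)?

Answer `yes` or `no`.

Answer: yes

Derivation:
Op 1: place BB@(2,4)
Op 2: place WR@(3,4)
Op 3: remove (2,4)
Op 4: remove (3,4)
Op 5: place BN@(1,0)
Op 6: place BQ@(3,2)
Op 7: place WK@(3,3)
Op 8: place WR@(0,0)
Per-piece attacks for B:
  BN@(1,0): attacks (2,2) (3,1) (0,2)
  BQ@(3,2): attacks (3,3) (3,1) (3,0) (4,2) (2,2) (1,2) (0,2) (4,3) (4,1) (2,3) (1,4) (2,1) (1,0) [ray(0,1) blocked at (3,3); ray(-1,-1) blocked at (1,0)]
B attacks (1,2): yes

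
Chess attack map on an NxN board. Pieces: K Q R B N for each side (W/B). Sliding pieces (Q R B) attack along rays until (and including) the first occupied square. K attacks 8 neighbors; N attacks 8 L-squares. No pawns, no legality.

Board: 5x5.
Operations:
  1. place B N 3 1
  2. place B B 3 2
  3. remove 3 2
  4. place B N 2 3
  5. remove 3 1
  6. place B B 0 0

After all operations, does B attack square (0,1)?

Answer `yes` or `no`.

Op 1: place BN@(3,1)
Op 2: place BB@(3,2)
Op 3: remove (3,2)
Op 4: place BN@(2,3)
Op 5: remove (3,1)
Op 6: place BB@(0,0)
Per-piece attacks for B:
  BB@(0,0): attacks (1,1) (2,2) (3,3) (4,4)
  BN@(2,3): attacks (4,4) (0,4) (3,1) (4,2) (1,1) (0,2)
B attacks (0,1): no

Answer: no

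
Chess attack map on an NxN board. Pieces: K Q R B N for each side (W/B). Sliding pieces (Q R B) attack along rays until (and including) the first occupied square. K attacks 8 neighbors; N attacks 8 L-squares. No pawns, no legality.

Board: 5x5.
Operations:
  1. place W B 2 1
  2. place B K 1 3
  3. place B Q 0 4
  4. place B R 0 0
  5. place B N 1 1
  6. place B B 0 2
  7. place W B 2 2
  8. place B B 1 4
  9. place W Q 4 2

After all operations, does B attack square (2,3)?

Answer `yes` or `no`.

Op 1: place WB@(2,1)
Op 2: place BK@(1,3)
Op 3: place BQ@(0,4)
Op 4: place BR@(0,0)
Op 5: place BN@(1,1)
Op 6: place BB@(0,2)
Op 7: place WB@(2,2)
Op 8: place BB@(1,4)
Op 9: place WQ@(4,2)
Per-piece attacks for B:
  BR@(0,0): attacks (0,1) (0,2) (1,0) (2,0) (3,0) (4,0) [ray(0,1) blocked at (0,2)]
  BB@(0,2): attacks (1,3) (1,1) [ray(1,1) blocked at (1,3); ray(1,-1) blocked at (1,1)]
  BQ@(0,4): attacks (0,3) (0,2) (1,4) (1,3) [ray(0,-1) blocked at (0,2); ray(1,0) blocked at (1,4); ray(1,-1) blocked at (1,3)]
  BN@(1,1): attacks (2,3) (3,2) (0,3) (3,0)
  BK@(1,3): attacks (1,4) (1,2) (2,3) (0,3) (2,4) (2,2) (0,4) (0,2)
  BB@(1,4): attacks (2,3) (3,2) (4,1) (0,3)
B attacks (2,3): yes

Answer: yes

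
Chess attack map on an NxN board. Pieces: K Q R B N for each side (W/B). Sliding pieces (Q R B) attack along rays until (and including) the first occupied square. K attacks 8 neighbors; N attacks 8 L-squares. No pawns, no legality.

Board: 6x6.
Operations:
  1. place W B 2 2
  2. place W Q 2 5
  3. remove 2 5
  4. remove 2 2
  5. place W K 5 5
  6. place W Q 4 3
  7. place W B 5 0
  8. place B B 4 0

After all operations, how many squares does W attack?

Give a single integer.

Answer: 19

Derivation:
Op 1: place WB@(2,2)
Op 2: place WQ@(2,5)
Op 3: remove (2,5)
Op 4: remove (2,2)
Op 5: place WK@(5,5)
Op 6: place WQ@(4,3)
Op 7: place WB@(5,0)
Op 8: place BB@(4,0)
Per-piece attacks for W:
  WQ@(4,3): attacks (4,4) (4,5) (4,2) (4,1) (4,0) (5,3) (3,3) (2,3) (1,3) (0,3) (5,4) (5,2) (3,4) (2,5) (3,2) (2,1) (1,0) [ray(0,-1) blocked at (4,0)]
  WB@(5,0): attacks (4,1) (3,2) (2,3) (1,4) (0,5)
  WK@(5,5): attacks (5,4) (4,5) (4,4)
Union (19 distinct): (0,3) (0,5) (1,0) (1,3) (1,4) (2,1) (2,3) (2,5) (3,2) (3,3) (3,4) (4,0) (4,1) (4,2) (4,4) (4,5) (5,2) (5,3) (5,4)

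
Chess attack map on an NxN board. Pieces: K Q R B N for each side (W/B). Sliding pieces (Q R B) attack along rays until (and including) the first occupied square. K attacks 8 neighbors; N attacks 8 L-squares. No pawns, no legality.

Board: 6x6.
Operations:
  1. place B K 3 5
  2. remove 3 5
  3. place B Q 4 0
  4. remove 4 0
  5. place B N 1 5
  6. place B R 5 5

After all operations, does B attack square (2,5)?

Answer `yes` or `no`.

Answer: yes

Derivation:
Op 1: place BK@(3,5)
Op 2: remove (3,5)
Op 3: place BQ@(4,0)
Op 4: remove (4,0)
Op 5: place BN@(1,5)
Op 6: place BR@(5,5)
Per-piece attacks for B:
  BN@(1,5): attacks (2,3) (3,4) (0,3)
  BR@(5,5): attacks (5,4) (5,3) (5,2) (5,1) (5,0) (4,5) (3,5) (2,5) (1,5) [ray(-1,0) blocked at (1,5)]
B attacks (2,5): yes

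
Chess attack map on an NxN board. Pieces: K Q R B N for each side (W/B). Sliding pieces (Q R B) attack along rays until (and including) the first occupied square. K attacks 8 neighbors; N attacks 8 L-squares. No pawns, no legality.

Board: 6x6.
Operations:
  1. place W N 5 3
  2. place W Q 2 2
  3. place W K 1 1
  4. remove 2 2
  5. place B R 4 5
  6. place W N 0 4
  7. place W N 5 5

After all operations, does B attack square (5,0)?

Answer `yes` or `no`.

Answer: no

Derivation:
Op 1: place WN@(5,3)
Op 2: place WQ@(2,2)
Op 3: place WK@(1,1)
Op 4: remove (2,2)
Op 5: place BR@(4,5)
Op 6: place WN@(0,4)
Op 7: place WN@(5,5)
Per-piece attacks for B:
  BR@(4,5): attacks (4,4) (4,3) (4,2) (4,1) (4,0) (5,5) (3,5) (2,5) (1,5) (0,5) [ray(1,0) blocked at (5,5)]
B attacks (5,0): no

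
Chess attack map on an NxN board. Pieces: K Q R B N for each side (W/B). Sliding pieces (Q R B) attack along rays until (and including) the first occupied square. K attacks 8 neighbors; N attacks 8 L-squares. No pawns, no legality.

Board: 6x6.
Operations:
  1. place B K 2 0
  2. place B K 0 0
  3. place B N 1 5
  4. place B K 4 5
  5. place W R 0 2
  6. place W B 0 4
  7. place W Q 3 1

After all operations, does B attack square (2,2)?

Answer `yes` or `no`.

Op 1: place BK@(2,0)
Op 2: place BK@(0,0)
Op 3: place BN@(1,5)
Op 4: place BK@(4,5)
Op 5: place WR@(0,2)
Op 6: place WB@(0,4)
Op 7: place WQ@(3,1)
Per-piece attacks for B:
  BK@(0,0): attacks (0,1) (1,0) (1,1)
  BN@(1,5): attacks (2,3) (3,4) (0,3)
  BK@(2,0): attacks (2,1) (3,0) (1,0) (3,1) (1,1)
  BK@(4,5): attacks (4,4) (5,5) (3,5) (5,4) (3,4)
B attacks (2,2): no

Answer: no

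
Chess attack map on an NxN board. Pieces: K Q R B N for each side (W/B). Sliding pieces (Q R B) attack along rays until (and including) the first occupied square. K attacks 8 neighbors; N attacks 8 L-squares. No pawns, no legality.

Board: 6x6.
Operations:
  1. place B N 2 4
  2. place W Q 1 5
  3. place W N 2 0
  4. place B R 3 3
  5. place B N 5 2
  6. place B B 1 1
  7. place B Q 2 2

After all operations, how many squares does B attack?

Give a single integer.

Op 1: place BN@(2,4)
Op 2: place WQ@(1,5)
Op 3: place WN@(2,0)
Op 4: place BR@(3,3)
Op 5: place BN@(5,2)
Op 6: place BB@(1,1)
Op 7: place BQ@(2,2)
Per-piece attacks for B:
  BB@(1,1): attacks (2,2) (2,0) (0,2) (0,0) [ray(1,1) blocked at (2,2); ray(1,-1) blocked at (2,0)]
  BQ@(2,2): attacks (2,3) (2,4) (2,1) (2,0) (3,2) (4,2) (5,2) (1,2) (0,2) (3,3) (3,1) (4,0) (1,3) (0,4) (1,1) [ray(0,1) blocked at (2,4); ray(0,-1) blocked at (2,0); ray(1,0) blocked at (5,2); ray(1,1) blocked at (3,3); ray(-1,-1) blocked at (1,1)]
  BN@(2,4): attacks (4,5) (0,5) (3,2) (4,3) (1,2) (0,3)
  BR@(3,3): attacks (3,4) (3,5) (3,2) (3,1) (3,0) (4,3) (5,3) (2,3) (1,3) (0,3)
  BN@(5,2): attacks (4,4) (3,3) (4,0) (3,1)
Union (26 distinct): (0,0) (0,2) (0,3) (0,4) (0,5) (1,1) (1,2) (1,3) (2,0) (2,1) (2,2) (2,3) (2,4) (3,0) (3,1) (3,2) (3,3) (3,4) (3,5) (4,0) (4,2) (4,3) (4,4) (4,5) (5,2) (5,3)

Answer: 26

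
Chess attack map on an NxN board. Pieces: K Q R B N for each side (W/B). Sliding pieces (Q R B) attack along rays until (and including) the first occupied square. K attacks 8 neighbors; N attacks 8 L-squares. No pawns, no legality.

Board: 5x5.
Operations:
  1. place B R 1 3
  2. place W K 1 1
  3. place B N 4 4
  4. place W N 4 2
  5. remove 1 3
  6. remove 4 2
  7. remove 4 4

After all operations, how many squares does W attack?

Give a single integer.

Answer: 8

Derivation:
Op 1: place BR@(1,3)
Op 2: place WK@(1,1)
Op 3: place BN@(4,4)
Op 4: place WN@(4,2)
Op 5: remove (1,3)
Op 6: remove (4,2)
Op 7: remove (4,4)
Per-piece attacks for W:
  WK@(1,1): attacks (1,2) (1,0) (2,1) (0,1) (2,2) (2,0) (0,2) (0,0)
Union (8 distinct): (0,0) (0,1) (0,2) (1,0) (1,2) (2,0) (2,1) (2,2)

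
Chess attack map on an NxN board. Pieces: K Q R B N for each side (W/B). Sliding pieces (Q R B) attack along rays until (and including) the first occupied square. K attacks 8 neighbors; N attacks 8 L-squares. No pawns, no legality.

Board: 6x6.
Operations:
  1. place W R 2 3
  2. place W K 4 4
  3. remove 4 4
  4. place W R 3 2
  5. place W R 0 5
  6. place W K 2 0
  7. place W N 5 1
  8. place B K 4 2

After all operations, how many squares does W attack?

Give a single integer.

Answer: 26

Derivation:
Op 1: place WR@(2,3)
Op 2: place WK@(4,4)
Op 3: remove (4,4)
Op 4: place WR@(3,2)
Op 5: place WR@(0,5)
Op 6: place WK@(2,0)
Op 7: place WN@(5,1)
Op 8: place BK@(4,2)
Per-piece attacks for W:
  WR@(0,5): attacks (0,4) (0,3) (0,2) (0,1) (0,0) (1,5) (2,5) (3,5) (4,5) (5,5)
  WK@(2,0): attacks (2,1) (3,0) (1,0) (3,1) (1,1)
  WR@(2,3): attacks (2,4) (2,5) (2,2) (2,1) (2,0) (3,3) (4,3) (5,3) (1,3) (0,3) [ray(0,-1) blocked at (2,0)]
  WR@(3,2): attacks (3,3) (3,4) (3,5) (3,1) (3,0) (4,2) (2,2) (1,2) (0,2) [ray(1,0) blocked at (4,2)]
  WN@(5,1): attacks (4,3) (3,2) (3,0)
Union (26 distinct): (0,0) (0,1) (0,2) (0,3) (0,4) (1,0) (1,1) (1,2) (1,3) (1,5) (2,0) (2,1) (2,2) (2,4) (2,5) (3,0) (3,1) (3,2) (3,3) (3,4) (3,5) (4,2) (4,3) (4,5) (5,3) (5,5)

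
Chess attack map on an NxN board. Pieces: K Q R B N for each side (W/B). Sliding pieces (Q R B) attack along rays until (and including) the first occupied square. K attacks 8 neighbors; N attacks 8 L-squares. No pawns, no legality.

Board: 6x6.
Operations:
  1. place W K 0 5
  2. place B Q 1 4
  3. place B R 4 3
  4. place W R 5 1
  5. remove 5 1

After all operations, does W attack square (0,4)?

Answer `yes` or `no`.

Op 1: place WK@(0,5)
Op 2: place BQ@(1,4)
Op 3: place BR@(4,3)
Op 4: place WR@(5,1)
Op 5: remove (5,1)
Per-piece attacks for W:
  WK@(0,5): attacks (0,4) (1,5) (1,4)
W attacks (0,4): yes

Answer: yes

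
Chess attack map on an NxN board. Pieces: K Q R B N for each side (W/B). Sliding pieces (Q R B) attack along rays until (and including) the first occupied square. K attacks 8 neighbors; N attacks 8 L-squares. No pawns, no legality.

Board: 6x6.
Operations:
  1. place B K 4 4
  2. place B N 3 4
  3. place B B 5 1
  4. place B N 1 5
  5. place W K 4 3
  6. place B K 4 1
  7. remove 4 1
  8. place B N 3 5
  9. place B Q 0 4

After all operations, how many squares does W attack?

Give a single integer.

Op 1: place BK@(4,4)
Op 2: place BN@(3,4)
Op 3: place BB@(5,1)
Op 4: place BN@(1,5)
Op 5: place WK@(4,3)
Op 6: place BK@(4,1)
Op 7: remove (4,1)
Op 8: place BN@(3,5)
Op 9: place BQ@(0,4)
Per-piece attacks for W:
  WK@(4,3): attacks (4,4) (4,2) (5,3) (3,3) (5,4) (5,2) (3,4) (3,2)
Union (8 distinct): (3,2) (3,3) (3,4) (4,2) (4,4) (5,2) (5,3) (5,4)

Answer: 8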